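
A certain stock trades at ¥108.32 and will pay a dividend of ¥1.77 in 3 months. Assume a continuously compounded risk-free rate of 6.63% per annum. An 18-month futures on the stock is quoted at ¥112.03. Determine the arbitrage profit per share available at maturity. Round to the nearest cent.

PV(dividends) I = 1.77·e^(−0.0663·3/12) = 1.7409
Fair futures F* = (S − I)·e^(rT) = (108.32 − 1.7409)·e^0.099450 = 106.5791 × 1.104563 = 117.7233
Market ¥112.03 < fair 117.7233: forward underpriced → reverse cash-and-carry (short the stock, invest proceeds at r, pay the dividends, go long the forward).
Profit at T = |F_mkt − F*| = |112.03 − 117.7233| = ¥5.69 per share

¥5.69 per share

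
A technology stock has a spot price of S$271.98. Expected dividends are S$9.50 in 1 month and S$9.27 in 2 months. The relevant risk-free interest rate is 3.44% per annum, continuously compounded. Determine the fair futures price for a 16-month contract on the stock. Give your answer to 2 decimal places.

PV(dividends) I = 9.50·e^(−0.0344·1/12) + 9.27·e^(−0.0344·2/12)
I = 9.4728 + 9.2170 = 18.6898
F = (S − I)·e^(rT) = (271.98 − 18.6898) · e^(0.0344·16/12)
= 253.2902 · e^0.045867 = 253.2902 × 1.046935 = S$265.18

S$265.18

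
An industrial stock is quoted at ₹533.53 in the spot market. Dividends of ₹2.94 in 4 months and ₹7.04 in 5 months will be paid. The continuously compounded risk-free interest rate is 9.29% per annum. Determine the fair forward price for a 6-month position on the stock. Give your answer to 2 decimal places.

PV(dividends) I = 2.94·e^(−0.0929·4/12) + 7.04·e^(−0.0929·5/12)
I = 2.8504 + 6.7727 = 9.6231
F = (S − I)·e^(rT) = (533.53 − 9.6231) · e^(0.0929·6/12)
= 523.9069 · e^0.046450 = 523.9069 × 1.047546 = ₹548.82

₹548.82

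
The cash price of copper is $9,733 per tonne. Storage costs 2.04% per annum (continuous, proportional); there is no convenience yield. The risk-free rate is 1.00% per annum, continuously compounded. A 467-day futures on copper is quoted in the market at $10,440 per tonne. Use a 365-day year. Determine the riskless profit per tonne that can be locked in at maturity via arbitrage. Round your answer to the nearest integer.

$321 per tonne

Fair futures: F* = S·e^(carry·T), with carry = (r + u) = 0.0100 + 0.0204 = 0.0304
F* = 9733 · e^(0.0304 × 467/365) = 9733 · e^0.038895 = 9733 × 1.039661 = $10119.0205
Market $10440 > fair $10119.0205: forward overpriced → cash-and-carry (buy spot, short the forward).
At maturity, profit = |F_mkt − F*| = |10440 − 10119.0205| = $321 per tonne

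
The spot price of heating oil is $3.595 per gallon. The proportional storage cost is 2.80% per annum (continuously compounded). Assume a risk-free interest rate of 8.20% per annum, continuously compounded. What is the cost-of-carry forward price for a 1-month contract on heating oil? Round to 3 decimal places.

$3.628 per gallon

Net carry = r + u − y = 0.0820 + 0.0280 − 0.0000 = 0.1100
F = S·e^((r+u−y)T) = 3.595 · e^(0.1100 × 1/12) = 3.595 · e^0.009167
= 3.595 × 1.009209 = $3.628 per gallon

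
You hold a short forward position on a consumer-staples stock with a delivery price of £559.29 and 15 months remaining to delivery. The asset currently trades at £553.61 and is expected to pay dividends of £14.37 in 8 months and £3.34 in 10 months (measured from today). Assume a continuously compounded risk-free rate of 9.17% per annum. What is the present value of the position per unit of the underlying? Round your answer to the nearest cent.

PV(remaining dividends) I = 14.37·e^(−0.0917·8/12) + 3.34·e^(−0.0917·10/12) = 16.6121
Current forward F = (S − I)·e^(rT) = (553.61 − 16.6121)·e^(0.0917·15/12) = 536.9979 × 1.121453 = 602.2179
Value (long) = (F − K)·e^(−rT) = (602.2179 − 559.29) × 0.891700 = 38.2788
Short position value = −(long value) = -£38.28

-£38.28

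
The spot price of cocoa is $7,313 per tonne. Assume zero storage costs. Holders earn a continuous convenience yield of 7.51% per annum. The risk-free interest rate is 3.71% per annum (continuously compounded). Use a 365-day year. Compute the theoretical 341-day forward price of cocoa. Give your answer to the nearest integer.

$7,058 per tonne

Net carry = r + u − y = 0.0371 + 0.0000 − 0.0751 = -0.0380
F = S·e^((r+u−y)T) = 7313 · e^(-0.0380 × 341/365) = 7313 · e^-0.035501
= 7313 × 0.965122 = $7,058 per tonne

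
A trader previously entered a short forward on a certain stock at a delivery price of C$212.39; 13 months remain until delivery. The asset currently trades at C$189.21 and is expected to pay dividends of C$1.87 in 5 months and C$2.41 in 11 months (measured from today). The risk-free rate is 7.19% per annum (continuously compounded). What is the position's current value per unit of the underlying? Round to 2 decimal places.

PV(remaining dividends) I = 1.87·e^(−0.0719·5/12) + 2.41·e^(−0.0719·11/12) = 4.0711
Current forward F = (S − I)·e^(rT) = (189.21 − 4.0711)·e^(0.0719·13/12) = 185.1389 × 1.081006 = 200.1363
Value (long) = (F − K)·e^(−rT) = (200.1363 − 212.39) × 0.925065 = -11.3355
Short position value = −(long value) = C$11.34

C$11.34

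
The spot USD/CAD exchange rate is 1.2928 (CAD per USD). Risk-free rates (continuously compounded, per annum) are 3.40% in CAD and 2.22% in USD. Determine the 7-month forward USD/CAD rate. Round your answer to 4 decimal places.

F = S·e^((r_CAD − r_USD)T) = 1.2928 · e^((0.0340 − 0.0222) × 7/12)
= 1.2928 · e^0.006883 = 1.2928 × 1.006907
F = 1.3017 CAD per USD

1.3017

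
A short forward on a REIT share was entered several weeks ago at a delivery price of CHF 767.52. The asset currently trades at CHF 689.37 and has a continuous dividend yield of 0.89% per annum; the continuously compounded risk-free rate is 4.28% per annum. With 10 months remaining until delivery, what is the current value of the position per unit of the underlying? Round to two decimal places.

CHF 56.35

Current fair forward for the remaining 10 months: F = S·e^((r − q)·T), (r − q) = 0.0428 − 0.0089 = 0.0339
F = 689.37 · e^(0.0339 × 10/12) = 689.37 × 1.028653 = 709.1225
Value of long forward = (F − K)·e^(−rT) = (709.1225 − 767.52) · e^(−0.0428·10/12)
= -58.3975 × 0.964962 = -56.35
Short position value = −(long value) = CHF 56.35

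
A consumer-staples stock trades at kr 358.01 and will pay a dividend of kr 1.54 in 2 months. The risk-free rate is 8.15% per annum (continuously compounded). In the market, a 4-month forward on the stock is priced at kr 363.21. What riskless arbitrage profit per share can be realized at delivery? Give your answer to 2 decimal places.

PV(dividends) I = 1.54·e^(−0.0815·2/12) = 1.5192
Fair forward F* = (S − I)·e^(rT) = (358.01 − 1.5192)·e^0.027167 = 356.4908 × 1.027539 = 366.3082
Market kr 363.21 < fair 366.3082: forward underpriced → reverse cash-and-carry (short the stock, invest proceeds at r, pay the dividends, go long the forward).
Profit at T = |F_mkt − F*| = |363.21 − 366.3082| = kr 3.10 per share

kr 3.10 per share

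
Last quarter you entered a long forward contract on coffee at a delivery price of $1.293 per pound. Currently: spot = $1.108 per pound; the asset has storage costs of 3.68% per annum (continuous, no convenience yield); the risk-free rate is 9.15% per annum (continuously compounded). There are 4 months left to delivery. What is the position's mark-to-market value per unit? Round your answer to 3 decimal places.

-$0.132 per pound

Current fair forward for the remaining 4 months: F = S·e^((r + u)·T), (r + u) = 0.0915 + 0.0368 = 0.1283
F = 1.108 · e^(0.1283 × 4/12) = 1.108 × 1.043694 = 1.1564
Value of long forward = (F − K)·e^(−rT) = (1.1564 − 1.293) · e^(−0.0915·4/12)
= -0.1366 × 0.969960 = -0.132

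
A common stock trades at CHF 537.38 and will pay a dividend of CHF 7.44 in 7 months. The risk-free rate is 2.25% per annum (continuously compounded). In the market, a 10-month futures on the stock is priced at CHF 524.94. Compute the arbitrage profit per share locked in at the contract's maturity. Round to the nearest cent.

PV(dividends) I = 7.44·e^(−0.0225·7/12) = 7.3430
Fair futures F* = (S − I)·e^(rT) = (537.38 − 7.3430)·e^0.018750 = 530.0370 × 1.018927 = 540.0690
Market CHF 524.94 < fair 540.0690: forward underpriced → reverse cash-and-carry (short the stock, invest proceeds at r, pay the dividends, go long the forward).
Profit at T = |F_mkt − F*| = |524.94 − 540.0690| = CHF 15.13 per share

CHF 15.13 per share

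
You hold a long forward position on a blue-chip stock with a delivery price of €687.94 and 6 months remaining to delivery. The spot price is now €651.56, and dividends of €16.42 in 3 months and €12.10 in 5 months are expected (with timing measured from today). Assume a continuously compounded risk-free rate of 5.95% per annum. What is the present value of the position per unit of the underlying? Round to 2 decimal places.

PV(remaining dividends) I = 16.42·e^(−0.0595·3/12) + 12.10·e^(−0.0595·5/12) = 27.9813
Current forward F = (S − I)·e^(rT) = (651.56 − 27.9813)·e^(0.0595·6/12) = 623.5787 × 1.030197 = 642.4089
Value (long) = (F − K)·e^(−rT) = (642.4089 − 687.94) × 0.970688 = -44.1965
Value = -€44.20

-€44.20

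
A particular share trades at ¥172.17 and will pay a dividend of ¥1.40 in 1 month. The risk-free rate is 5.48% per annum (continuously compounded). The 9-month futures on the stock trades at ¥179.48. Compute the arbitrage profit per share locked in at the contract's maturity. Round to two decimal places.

PV(dividends) I = 1.40·e^(−0.0548·1/12) = 1.3936
Fair futures F* = (S − I)·e^(rT) = (172.17 − 1.3936)·e^0.041100 = 170.7764 × 1.041956 = 177.9415
Market ¥179.48 > fair 177.9415: forward overpriced → cash-and-carry (borrow at r, buy the stock and collect the dividends, short the forward).
Profit at T = |F_mkt − F*| = |179.48 − 177.9415| = ¥1.54 per share

¥1.54 per share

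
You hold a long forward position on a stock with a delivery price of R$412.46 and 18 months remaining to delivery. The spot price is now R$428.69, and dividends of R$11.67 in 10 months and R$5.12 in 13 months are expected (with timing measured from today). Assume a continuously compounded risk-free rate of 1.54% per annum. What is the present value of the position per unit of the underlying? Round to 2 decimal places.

R$9.09

PV(remaining dividends) I = 11.67·e^(−0.0154·10/12) + 5.12·e^(−0.0154·13/12) = 16.5565
Current forward F = (S − I)·e^(rT) = (428.69 − 16.5565)·e^(0.0154·18/12) = 412.1335 × 1.023369 = 421.7646
Value (long) = (F − K)·e^(−rT) = (421.7646 − 412.46) × 0.977165 = 9.0921
Value = R$9.09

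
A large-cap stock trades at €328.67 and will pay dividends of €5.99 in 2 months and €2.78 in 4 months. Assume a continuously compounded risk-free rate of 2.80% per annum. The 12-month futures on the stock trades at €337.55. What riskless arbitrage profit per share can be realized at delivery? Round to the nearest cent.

€8.51 per share

PV(dividends) I = 5.99·e^(−0.0280·2/12) + 2.78·e^(−0.0280·4/12) = 8.7163
Fair futures F* = (S − I)·e^(rT) = (328.67 − 8.7163)·e^0.028000 = 319.9537 × 1.028396 = 329.0391
Market €337.55 > fair 329.0391: forward overpriced → cash-and-carry (borrow at r, buy the stock and collect the dividends, short the forward).
Profit at T = |F_mkt − F*| = |337.55 − 329.0391| = €8.51 per share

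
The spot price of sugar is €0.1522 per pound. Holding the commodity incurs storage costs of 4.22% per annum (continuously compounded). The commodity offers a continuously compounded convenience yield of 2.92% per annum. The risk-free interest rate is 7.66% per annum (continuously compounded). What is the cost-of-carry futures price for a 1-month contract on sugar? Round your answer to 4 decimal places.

€0.1533 per pound

Net carry = r + u − y = 0.0766 + 0.0422 − 0.0292 = 0.0896
F = S·e^((r+u−y)T) = 0.1522 · e^(0.0896 × 1/12) = 0.1522 · e^0.007467
= 0.1522 × 1.007495 = €0.1533 per pound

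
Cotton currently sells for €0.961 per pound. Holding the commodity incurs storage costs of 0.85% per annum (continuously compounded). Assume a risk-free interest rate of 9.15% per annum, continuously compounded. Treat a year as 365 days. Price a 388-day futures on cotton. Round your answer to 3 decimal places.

Net carry = r + u − y = 0.0915 + 0.0085 − 0.0000 = 0.1000
F = S·e^((r+u−y)T) = 0.961 · e^(0.1000 × 388/365) = 0.961 · e^0.106301
= 0.961 × 1.112157 = €1.069 per pound

€1.069 per pound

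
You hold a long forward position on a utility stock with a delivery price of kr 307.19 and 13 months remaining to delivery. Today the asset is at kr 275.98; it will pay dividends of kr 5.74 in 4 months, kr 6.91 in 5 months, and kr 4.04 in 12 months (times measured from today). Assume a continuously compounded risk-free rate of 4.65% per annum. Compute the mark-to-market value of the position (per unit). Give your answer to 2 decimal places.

-kr 32.40

PV(remaining dividends) I = 5.74·e^(−0.0465·4/12) + 6.91·e^(−0.0465·5/12) + 4.04·e^(−0.0465·12/12) = 16.2856
Current forward F = (S − I)·e^(rT) = (275.98 − 16.2856)·e^(0.0465·13/12) = 259.6944 × 1.051665 = 273.1115
Value (long) = (F − K)·e^(−rT) = (273.1115 − 307.19) × 0.950873 = -32.4043
Value = -kr 32.40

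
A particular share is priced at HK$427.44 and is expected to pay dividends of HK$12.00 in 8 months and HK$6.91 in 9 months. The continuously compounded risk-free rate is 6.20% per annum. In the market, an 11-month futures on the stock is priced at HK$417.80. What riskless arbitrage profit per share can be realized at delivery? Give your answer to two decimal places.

HK$15.47 per share

PV(dividends) I = 12.00·e^(−0.0620·8/12) + 6.91·e^(−0.0620·9/12) = 18.1102
Fair futures F* = (S − I)·e^(rT) = (427.44 − 18.1102)·e^0.056833 = 409.3298 × 1.058479 = 433.2670
Market HK$417.80 < fair 433.2670: forward underpriced → reverse cash-and-carry (short the stock, invest proceeds at r, pay the dividends, go long the forward).
Profit at T = |F_mkt − F*| = |417.80 − 433.2670| = HK$15.47 per share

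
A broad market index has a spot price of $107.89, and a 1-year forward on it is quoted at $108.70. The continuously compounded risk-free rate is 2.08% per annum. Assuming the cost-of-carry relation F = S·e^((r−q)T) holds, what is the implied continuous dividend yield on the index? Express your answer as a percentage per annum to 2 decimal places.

From F = S·e^((r−q)T): (r − q) = ln(F/S)/T
ln(108.70/107.89) = ln(1.007508) = 0.007480
(r − q) = 0.007480 / (1) = 0.007480
q = r − ln(F/S)/T = 0.0208 − 0.007480 = 0.013320
q = 1.33%

1.33%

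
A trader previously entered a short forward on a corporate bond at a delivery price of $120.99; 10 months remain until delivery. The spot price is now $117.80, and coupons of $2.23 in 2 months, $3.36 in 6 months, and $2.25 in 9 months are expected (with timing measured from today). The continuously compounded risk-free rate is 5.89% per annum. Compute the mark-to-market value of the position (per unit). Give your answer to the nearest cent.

$5.02

PV(remaining coupons) I = 2.23·e^(−0.0589·2/12) + 3.36·e^(−0.0589·6/12) + 2.25·e^(−0.0589·9/12) = 7.6235
Current forward F = (S − I)·e^(rT) = (117.80 − 7.6235)·e^(0.0589·10/12) = 110.1765 × 1.050308 = 115.7193
Value (long) = (F − K)·e^(−rT) = (115.7193 − 120.99) × 0.952102 = -5.0182
Short position value = −(long value) = $5.02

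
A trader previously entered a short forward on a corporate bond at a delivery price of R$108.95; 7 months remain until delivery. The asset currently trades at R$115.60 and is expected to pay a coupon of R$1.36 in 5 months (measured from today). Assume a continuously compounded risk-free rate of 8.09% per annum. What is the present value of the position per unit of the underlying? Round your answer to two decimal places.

-R$10.36

PV(remaining coupons) I = 1.36·e^(−0.0809·5/12) = 1.3149
Current forward F = (S − I)·e^(rT) = (115.60 − 1.3149)·e^(0.0809·7/12) = 114.2851 × 1.048323 = 119.8077
Value (long) = (F − K)·e^(−rT) = (119.8077 − 108.95) × 0.953905 = 10.3572
Short position value = −(long value) = -R$10.36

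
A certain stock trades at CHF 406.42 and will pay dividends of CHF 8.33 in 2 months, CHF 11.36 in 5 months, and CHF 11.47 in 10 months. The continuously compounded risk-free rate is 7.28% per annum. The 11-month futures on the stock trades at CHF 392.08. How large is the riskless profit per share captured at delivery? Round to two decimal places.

CHF 10.27 per share

PV(dividends) I = 8.33·e^(−0.0728·2/12) + 11.36·e^(−0.0728·5/12) + 11.47·e^(−0.0728·10/12) = 30.0450
Fair futures F* = (S − I)·e^(rT) = (406.42 − 30.0450)·e^0.066733 = 376.3750 × 1.069010 = 402.3486
Market CHF 392.08 < fair 402.3486: forward underpriced → reverse cash-and-carry (short the stock, invest proceeds at r, pay the dividends, go long the forward).
Profit at T = |F_mkt − F*| = |392.08 − 402.3486| = CHF 10.27 per share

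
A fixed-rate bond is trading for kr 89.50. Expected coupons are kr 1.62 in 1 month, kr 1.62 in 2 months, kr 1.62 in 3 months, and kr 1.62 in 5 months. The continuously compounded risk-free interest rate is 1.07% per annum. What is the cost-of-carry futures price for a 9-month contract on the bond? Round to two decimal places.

PV(coupons) I = 1.62·e^(−0.0107·1/12) + 1.62·e^(−0.0107·2/12) + 1.62·e^(−0.0107·3/12) + 1.62·e^(−0.0107·5/12)
I = 1.6186 + 1.6171 + 1.6157 + 1.6128 = 6.4642
F = (S − I)·e^(rT) = (89.50 − 6.4642) · e^(0.0107·9/12)
= 83.0358 · e^0.008025 = 83.0358 × 1.008057 = kr 83.70

kr 83.70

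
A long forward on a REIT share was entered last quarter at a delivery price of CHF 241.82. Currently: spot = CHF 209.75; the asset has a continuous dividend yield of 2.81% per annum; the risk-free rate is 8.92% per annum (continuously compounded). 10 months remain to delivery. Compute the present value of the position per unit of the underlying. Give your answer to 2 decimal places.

-CHF 19.60

Current fair forward for the remaining 10 months: F = S·e^((r − q)·T), (r − q) = 0.0892 − 0.0281 = 0.0611
F = 209.75 · e^(0.0611 × 10/12) = 209.75 × 1.052235 = 220.7063
Value of long forward = (F − K)·e^(−rT) = (220.7063 − 241.82) · e^(−0.0892·10/12)
= -21.1137 × 0.928362 = -19.60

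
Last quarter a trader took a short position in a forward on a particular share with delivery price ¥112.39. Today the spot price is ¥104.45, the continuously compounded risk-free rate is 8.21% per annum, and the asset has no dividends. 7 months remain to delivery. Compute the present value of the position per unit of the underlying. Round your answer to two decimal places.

Current fair forward for the remaining 7 months: F = S·e^(r·T), r = 0.0821
F = 104.45 · e^(0.0821 × 7/12) = 104.45 × 1.049057 = 109.5740
Value of long forward = (F − K)·e^(−rT) = (109.5740 − 112.39) · e^(−0.0821·7/12)
= -2.8160 × 0.953237 = -2.68
Short position value = −(long value) = ¥2.68

¥2.68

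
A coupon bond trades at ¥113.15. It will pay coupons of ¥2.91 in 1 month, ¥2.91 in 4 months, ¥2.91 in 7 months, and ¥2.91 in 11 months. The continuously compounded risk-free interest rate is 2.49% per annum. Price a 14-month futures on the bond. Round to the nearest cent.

¥104.64

PV(coupons) I = 2.91·e^(−0.0249·1/12) + 2.91·e^(−0.0249·4/12) + 2.91·e^(−0.0249·7/12) + 2.91·e^(−0.0249·11/12)
I = 2.9040 + 2.8859 + 2.8680 + 2.8443 = 11.5022
F = (S − I)·e^(rT) = (113.15 − 11.5022) · e^(0.0249·14/12)
= 101.6478 · e^0.029050 = 101.6478 × 1.029476 = ¥104.64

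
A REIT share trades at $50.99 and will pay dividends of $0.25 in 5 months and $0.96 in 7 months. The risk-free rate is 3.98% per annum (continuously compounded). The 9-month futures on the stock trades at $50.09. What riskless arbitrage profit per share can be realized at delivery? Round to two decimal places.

PV(dividends) I = 0.25·e^(−0.0398·5/12) + 0.96·e^(−0.0398·7/12) = 1.1839
Fair futures F* = (S − I)·e^(rT) = (50.99 − 1.1839)·e^0.029850 = 49.8061 × 1.030300 = 51.3152
Market $50.09 < fair 51.3152: forward underpriced → reverse cash-and-carry (short the stock, invest proceeds at r, pay the dividends, go long the forward).
Profit at T = |F_mkt − F*| = |50.09 − 51.3152| = $1.23 per share

$1.23 per share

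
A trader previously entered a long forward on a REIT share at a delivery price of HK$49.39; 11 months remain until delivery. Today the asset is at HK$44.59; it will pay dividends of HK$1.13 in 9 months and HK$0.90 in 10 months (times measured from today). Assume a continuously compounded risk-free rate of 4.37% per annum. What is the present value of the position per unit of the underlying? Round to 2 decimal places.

-HK$4.82

PV(remaining dividends) I = 1.13·e^(−0.0437·9/12) + 0.90·e^(−0.0437·10/12) = 1.9614
Current forward F = (S − I)·e^(rT) = (44.59 − 1.9614)·e^(0.0437·11/12) = 42.6286 × 1.040871 = 44.3709
Value (long) = (F − K)·e^(−rT) = (44.3709 − 49.39) × 0.960733 = -4.8220
Value = -HK$4.82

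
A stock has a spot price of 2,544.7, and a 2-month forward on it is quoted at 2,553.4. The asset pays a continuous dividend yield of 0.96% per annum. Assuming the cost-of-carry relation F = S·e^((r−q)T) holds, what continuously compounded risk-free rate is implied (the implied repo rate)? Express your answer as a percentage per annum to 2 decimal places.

3.01%

From F = S·e^((r−q)T): (r − q) = ln(F/S)/T
ln(2553.4/2544.7) = ln(1.003419) = 0.003413
(r − q) = 0.003413 / (2/12) = 0.020478
r = ln(F/S)/T + q = 0.020478 + 0.0096 = 0.030078
r = 3.01%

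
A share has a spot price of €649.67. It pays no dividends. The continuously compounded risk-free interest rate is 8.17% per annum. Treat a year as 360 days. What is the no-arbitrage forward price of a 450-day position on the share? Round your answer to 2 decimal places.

€719.52

F = S·e^(rT) = 649.67 · e^(0.0817 × 450/360)
= 649.67 · e^0.102125 = 649.67 × 1.107522
F = €719.52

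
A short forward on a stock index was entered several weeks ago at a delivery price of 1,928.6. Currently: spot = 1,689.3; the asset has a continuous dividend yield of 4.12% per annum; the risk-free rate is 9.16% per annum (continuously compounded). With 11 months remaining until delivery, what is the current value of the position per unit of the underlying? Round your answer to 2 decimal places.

Current fair forward for the remaining 11 months: F = S·e^((r − q)·T), (r − q) = 0.0916 − 0.0412 = 0.0504
F = 1689.3 · e^(0.0504 × 11/12) = 1689.3 × 1.04728385 = 1769.1766
Value of long forward = (F − K)·e^(−rT) = (1769.1766 − 1928.6) · e^(−0.0916·11/12)
= -159.4234 × 0.91946190 = -146.58
Short position value = −(long value) = 146.58

146.58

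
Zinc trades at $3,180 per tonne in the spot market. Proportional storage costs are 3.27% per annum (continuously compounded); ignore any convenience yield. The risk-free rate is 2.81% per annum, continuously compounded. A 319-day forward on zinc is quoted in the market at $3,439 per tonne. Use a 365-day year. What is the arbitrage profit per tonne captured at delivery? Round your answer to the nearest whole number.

$85 per tonne

Fair forward: F* = S·e^(carry·T), with carry = (r + u) = 0.0281 + 0.0327 = 0.0608
F* = 3180 · e^(0.0608 × 319/365) = 3180 · e^0.053138 = 3180 × 1.054575 = $3353.5485
Market $3439 > fair $3353.5485: forward overpriced → cash-and-carry (buy spot, short the forward).
At maturity, profit = |F_mkt − F*| = |3439 − 3353.5485| = $85 per tonne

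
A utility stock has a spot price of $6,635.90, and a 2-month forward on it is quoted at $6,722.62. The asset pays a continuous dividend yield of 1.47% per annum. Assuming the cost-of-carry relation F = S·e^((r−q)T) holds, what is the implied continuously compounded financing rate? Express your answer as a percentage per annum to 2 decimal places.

From F = S·e^((r−q)T): (r − q) = ln(F/S)/T
ln(6722.62/6635.90) = ln(1.013068) = 0.012983
(r − q) = 0.012983 / (2/12) = 0.077898
r = ln(F/S)/T + q = 0.077898 + 0.0147 = 0.092598
r = 9.26%

9.26%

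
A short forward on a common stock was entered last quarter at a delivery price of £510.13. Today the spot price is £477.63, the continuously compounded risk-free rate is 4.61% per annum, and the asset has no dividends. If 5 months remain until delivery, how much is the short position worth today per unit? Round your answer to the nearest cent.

£22.79

Current fair forward for the remaining 5 months: F = S·e^(r·T), r = 0.0461
F = 477.63 · e^(0.0461 × 5/12) = 477.63 × 1.019394 = 486.8932
Value of long forward = (F − K)·e^(−rT) = (486.8932 − 510.13) · e^(−0.0461·5/12)
= -23.2368 × 0.980975 = -22.79
Short position value = −(long value) = £22.79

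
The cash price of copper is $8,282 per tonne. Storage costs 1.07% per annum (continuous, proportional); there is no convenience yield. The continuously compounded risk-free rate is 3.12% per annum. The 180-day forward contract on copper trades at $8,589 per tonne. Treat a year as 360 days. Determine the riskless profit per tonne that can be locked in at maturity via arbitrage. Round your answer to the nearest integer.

$132 per tonne

Fair forward: F* = S·e^(carry·T), with carry = (r + u) = 0.0312 + 0.0107 = 0.0419
F* = 8282 · e^(0.0419 × 180/360) = 8282 · e^0.020950 = 8282 × 1.021171 = $8457.3382
Market $8589 > fair $8457.3382: forward overpriced → cash-and-carry (buy spot, short the forward).
At maturity, profit = |F_mkt − F*| = |8589 − 8457.3382| = $132 per tonne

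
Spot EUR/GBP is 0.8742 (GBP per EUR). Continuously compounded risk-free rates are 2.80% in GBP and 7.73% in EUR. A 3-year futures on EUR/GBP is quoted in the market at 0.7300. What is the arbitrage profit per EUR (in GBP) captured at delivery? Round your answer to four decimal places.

0.0240 per EUR (in GBP)

Fair futures: F* = S·e^(carry·T), with carry = (r_GBP − r_EUR) = 0.0280 − 0.0773 = -0.0493
F* = 0.8742 · e^(-0.0493 × 3) = 0.8742 · e^-0.147900 = 0.8742 × 0.862517 = 0.7540
Market 0.7300 < fair 0.7540: forward underpriced → reverse cash-and-carry (short spot, go long the forward).
At maturity, profit = |F_mkt − F*| = |0.7300 − 0.7540| = 0.0240 per EUR (in GBP)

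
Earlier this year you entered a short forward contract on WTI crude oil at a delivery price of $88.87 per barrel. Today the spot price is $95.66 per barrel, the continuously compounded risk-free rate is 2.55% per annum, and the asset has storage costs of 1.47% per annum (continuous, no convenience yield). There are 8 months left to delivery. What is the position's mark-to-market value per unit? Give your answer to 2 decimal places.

Current fair forward for the remaining 8 months: F = S·e^((r + u)·T), (r + u) = 0.0255 + 0.0147 = 0.0402
F = 95.66 · e^(0.0402 × 8/12) = 95.66 × 1.027162 = 98.2583
Value of long forward = (F − K)·e^(−rT) = (98.2583 − 88.87) · e^(−0.0255·8/12)
= 9.3883 × 0.983144 = 9.23
Short position value = −(long value) = -$9.23

-$9.23 per barrel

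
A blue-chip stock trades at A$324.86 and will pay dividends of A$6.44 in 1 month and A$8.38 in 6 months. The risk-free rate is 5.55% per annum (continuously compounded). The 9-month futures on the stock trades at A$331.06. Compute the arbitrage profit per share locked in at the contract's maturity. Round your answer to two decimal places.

A$7.57 per share

PV(dividends) I = 6.44·e^(−0.0555·1/12) + 8.38·e^(−0.0555·6/12) = 14.5609
Fair futures F* = (S − I)·e^(rT) = (324.86 − 14.5609)·e^0.041625 = 310.2991 × 1.042503 = 323.4877
Market A$331.06 > fair 323.4877: forward overpriced → cash-and-carry (borrow at r, buy the stock and collect the dividends, short the forward).
Profit at T = |F_mkt − F*| = |331.06 − 323.4877| = A$7.57 per share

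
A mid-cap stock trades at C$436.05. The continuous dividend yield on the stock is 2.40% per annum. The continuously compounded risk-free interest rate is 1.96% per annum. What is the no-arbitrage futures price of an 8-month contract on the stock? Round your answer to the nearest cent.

F = S·e^((r − q)T) = 436.05 · e^((0.0196 − 0.0240) × 8/12)
= 436.05 · e^-0.002933 = 436.05 × 0.997071
F = C$434.77

C$434.77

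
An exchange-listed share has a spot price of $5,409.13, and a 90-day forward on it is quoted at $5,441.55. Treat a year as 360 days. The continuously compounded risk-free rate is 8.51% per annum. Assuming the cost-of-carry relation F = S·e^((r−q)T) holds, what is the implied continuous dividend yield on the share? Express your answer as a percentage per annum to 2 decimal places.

From F = S·e^((r−q)T): (r − q) = ln(F/S)/T
ln(5441.55/5409.13) = ln(1.005994) = 0.005976
(r − q) = 0.005976 / (90/360) = 0.023904
q = r − ln(F/S)/T = 0.0851 − 0.023904 = 0.061196
q = 6.12%

6.12%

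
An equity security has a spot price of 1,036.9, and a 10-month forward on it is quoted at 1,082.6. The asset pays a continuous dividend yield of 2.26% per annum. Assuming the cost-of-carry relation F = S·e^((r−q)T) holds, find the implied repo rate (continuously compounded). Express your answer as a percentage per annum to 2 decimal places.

From F = S·e^((r−q)T): (r − q) = ln(F/S)/T
ln(1082.6/1036.9) = ln(1.044074) = 0.043130
(r − q) = 0.043130 / (10/12) = 0.051756
r = ln(F/S)/T + q = 0.051756 + 0.0226 = 0.074356
r = 7.44%

7.44%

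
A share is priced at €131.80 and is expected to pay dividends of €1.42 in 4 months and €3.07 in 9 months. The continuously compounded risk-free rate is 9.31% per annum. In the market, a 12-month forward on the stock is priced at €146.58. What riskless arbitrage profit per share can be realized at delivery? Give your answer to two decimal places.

€6.57 per share

PV(dividends) I = 1.42·e^(−0.0931·4/12) + 3.07·e^(−0.0931·9/12) = 4.2396
Fair forward F* = (S − I)·e^(rT) = (131.80 − 4.2396)·e^0.093100 = 127.5604 × 1.097571 = 140.0066
Market €146.58 > fair 140.0066: forward overpriced → cash-and-carry (borrow at r, buy the stock and collect the dividends, short the forward).
Profit at T = |F_mkt − F*| = |146.58 − 140.0066| = €6.57 per share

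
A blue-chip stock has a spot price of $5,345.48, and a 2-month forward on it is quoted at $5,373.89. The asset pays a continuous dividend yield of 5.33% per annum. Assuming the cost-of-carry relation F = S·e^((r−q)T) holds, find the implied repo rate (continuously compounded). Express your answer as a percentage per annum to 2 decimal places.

8.51%

From F = S·e^((r−q)T): (r − q) = ln(F/S)/T
ln(5373.89/5345.48) = ln(1.005315) = 0.005301
(r − q) = 0.005301 / (2/12) = 0.031806
r = ln(F/S)/T + q = 0.031806 + 0.0533 = 0.085106
r = 8.51%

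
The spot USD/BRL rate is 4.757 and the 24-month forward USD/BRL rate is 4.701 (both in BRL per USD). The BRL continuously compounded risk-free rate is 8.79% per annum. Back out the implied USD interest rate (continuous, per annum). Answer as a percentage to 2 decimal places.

9.38%

F = S·e^((r_BRL − r_USD)T) ⇒ r_USD = r_BRL − ln(F/S)/T
ln(4.701/4.757) = -0.011842; /(24/12) = -0.005921
r_USD = 0.0879 + 0.005921 = 0.093821
r_USD = 9.38%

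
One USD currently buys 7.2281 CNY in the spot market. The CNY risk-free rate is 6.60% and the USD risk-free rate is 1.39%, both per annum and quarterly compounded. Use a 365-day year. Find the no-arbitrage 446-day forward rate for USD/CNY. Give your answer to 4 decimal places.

By covered interest parity, F = S · (1+r_CNY/4)^(4T) / (1+r_USD/4)^(4T)
= 7.2281 × 1.083275 / 1.017100 = 7.2281 × 1.065062
F = 7.6984 CNY per USD

7.6984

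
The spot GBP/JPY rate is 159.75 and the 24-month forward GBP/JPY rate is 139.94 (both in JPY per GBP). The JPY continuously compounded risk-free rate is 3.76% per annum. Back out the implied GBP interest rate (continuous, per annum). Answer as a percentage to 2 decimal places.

F = S·e^((r_JPY − r_GBP)T) ⇒ r_GBP = r_JPY − ln(F/S)/T
ln(139.94/159.75) = -0.132396; /(24/12) = -0.066198
r_GBP = 0.0376 + 0.066198 = 0.103798
r_GBP = 10.38%

10.38%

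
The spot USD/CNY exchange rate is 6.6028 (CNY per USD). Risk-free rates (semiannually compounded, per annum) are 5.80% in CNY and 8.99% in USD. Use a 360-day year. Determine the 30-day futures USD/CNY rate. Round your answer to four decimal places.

6.5859

By covered interest parity, F = S · (1+r_CNY/2)^(2T) / (1+r_USD/2)^(2T)
= 6.6028 × 1.004776 / 1.007355 = 6.6028 × 0.997440
F = 6.5859 CNY per USD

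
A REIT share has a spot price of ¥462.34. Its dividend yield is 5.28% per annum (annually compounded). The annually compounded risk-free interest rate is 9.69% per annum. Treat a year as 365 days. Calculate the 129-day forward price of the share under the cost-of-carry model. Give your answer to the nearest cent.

¥469.09

F = S · (1+r)^T / (1+q)^T
= 462.34 × 1.033228 / 1.018351 = 462.34 × 1.014609
F = ¥469.09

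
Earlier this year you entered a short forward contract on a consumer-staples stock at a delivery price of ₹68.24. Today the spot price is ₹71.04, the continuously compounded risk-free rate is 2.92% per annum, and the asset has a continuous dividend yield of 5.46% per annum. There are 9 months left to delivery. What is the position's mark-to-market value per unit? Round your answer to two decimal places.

-₹1.43

Current fair forward for the remaining 9 months: F = S·e^((r − q)·T), (r − q) = 0.0292 − 0.0546 = -0.0254
F = 71.04 · e^(-0.0254 × 9/12) = 71.04 × 0.981130 = 69.6995
Value of long forward = (F − K)·e^(−rT) = (69.6995 − 68.24) · e^(−0.0292·9/12)
= 1.4595 × 0.978338 = 1.43
Short position value = −(long value) = -₹1.43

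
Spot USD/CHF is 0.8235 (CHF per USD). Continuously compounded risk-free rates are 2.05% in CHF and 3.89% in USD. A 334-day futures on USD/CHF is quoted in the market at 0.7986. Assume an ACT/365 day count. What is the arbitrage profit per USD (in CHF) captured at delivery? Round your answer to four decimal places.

Fair futures: F* = S·e^(carry·T), with carry = (r_CHF − r_USD) = 0.0205 − 0.0389 = -0.0184
F* = 0.8235 · e^(-0.0184 × 334/365) = 0.8235 · e^-0.016837 = 0.8235 × 0.983304 = 0.8098
Market 0.7986 < fair 0.8098: forward underpriced → reverse cash-and-carry (short spot, go long the forward).
At maturity, profit = |F_mkt − F*| = |0.7986 − 0.8098| = 0.0112 per USD (in CHF)

0.0112 per USD (in CHF)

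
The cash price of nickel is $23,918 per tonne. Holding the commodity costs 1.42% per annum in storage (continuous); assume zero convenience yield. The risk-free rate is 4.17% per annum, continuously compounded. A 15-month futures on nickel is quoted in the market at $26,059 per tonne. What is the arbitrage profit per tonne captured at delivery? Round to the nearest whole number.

Fair futures: F* = S·e^(carry·T), with carry = (r + u) = 0.0417 + 0.0142 = 0.0559
F* = 23918 · e^(0.0559 × 15/12) = 23918 · e^0.069875 = 23918 × 1.072374 = $25649.0413
Market $26059 > fair $25649.0413: forward overpriced → cash-and-carry (buy spot, short the forward).
At maturity, profit = |F_mkt − F*| = |26059 − 25649.0413| = $410 per tonne

$410 per tonne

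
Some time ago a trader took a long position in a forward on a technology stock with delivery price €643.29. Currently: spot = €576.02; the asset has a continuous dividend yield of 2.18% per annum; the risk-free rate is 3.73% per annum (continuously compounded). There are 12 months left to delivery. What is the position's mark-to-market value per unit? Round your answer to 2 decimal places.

-€56.14

Current fair forward for the remaining 12 months: F = S·e^((r − q)·T), (r − q) = 0.0373 − 0.0218 = 0.0155
F = 576.02 · e^(0.0155 × 12/12) = 576.02 × 1.015621 = 585.0180
Value of long forward = (F − K)·e^(−rT) = (585.0180 − 643.29) · e^(−0.0373·12/12)
= -58.2720 × 0.963387 = -56.14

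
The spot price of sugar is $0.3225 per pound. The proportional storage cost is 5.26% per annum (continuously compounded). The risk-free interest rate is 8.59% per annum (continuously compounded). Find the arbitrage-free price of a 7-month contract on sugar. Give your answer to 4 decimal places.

Net carry = r + u − y = 0.0859 + 0.0526 − 0.0000 = 0.1385
F = S·e^((r+u−y)T) = 0.3225 · e^(0.1385 × 7/12) = 0.3225 · e^0.080792
= 0.3225 × 1.084145 = $0.3496 per pound

$0.3496 per pound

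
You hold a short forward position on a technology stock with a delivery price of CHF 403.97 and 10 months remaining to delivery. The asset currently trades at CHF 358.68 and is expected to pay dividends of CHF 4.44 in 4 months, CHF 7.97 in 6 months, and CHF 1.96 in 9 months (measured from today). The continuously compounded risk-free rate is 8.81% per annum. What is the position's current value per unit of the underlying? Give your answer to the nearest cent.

PV(remaining dividends) I = 4.44·e^(−0.0881·4/12) + 7.97·e^(−0.0881·6/12) + 1.96·e^(−0.0881·9/12) = 13.7727
Current forward F = (S − I)·e^(rT) = (358.68 − 13.7727)·e^(0.0881·10/12) = 344.9073 × 1.076179 = 371.1820
Value (long) = (F − K)·e^(−rT) = (371.1820 − 403.97) × 0.929214 = -30.4671
Short position value = −(long value) = CHF 30.47

CHF 30.47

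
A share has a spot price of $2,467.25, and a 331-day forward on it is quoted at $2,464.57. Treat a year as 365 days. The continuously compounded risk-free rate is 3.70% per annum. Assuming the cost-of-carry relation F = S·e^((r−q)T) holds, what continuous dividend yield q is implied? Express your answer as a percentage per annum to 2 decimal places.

From F = S·e^((r−q)T): (r − q) = ln(F/S)/T
ln(2464.57/2467.25) = ln(0.998914) = -0.001087
(r − q) = -0.001087 / (331/365) = -0.001199
q = r − ln(F/S)/T = 0.0370 + 0.001199 = 0.038199
q = 3.82%

3.82%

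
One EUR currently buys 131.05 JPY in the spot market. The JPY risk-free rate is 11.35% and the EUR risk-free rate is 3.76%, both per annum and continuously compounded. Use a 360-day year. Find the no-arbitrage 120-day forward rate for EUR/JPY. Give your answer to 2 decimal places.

134.41

F = S·e^((r_JPY − r_EUR)T) = 131.05 · e^((0.1135 − 0.0376) × 120/360)
= 131.05 · e^0.025300 = 131.05 × 1.025623
F = 134.41 JPY per EUR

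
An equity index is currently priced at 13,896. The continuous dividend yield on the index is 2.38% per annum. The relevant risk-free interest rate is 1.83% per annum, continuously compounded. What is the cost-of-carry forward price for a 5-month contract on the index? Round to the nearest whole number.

F = S·e^((r − q)T) = 13896 · e^((0.0183 − 0.0238) × 5/12)
= 13896 · e^-0.002292 = 13896 × 0.997711
F = 13,864

13,864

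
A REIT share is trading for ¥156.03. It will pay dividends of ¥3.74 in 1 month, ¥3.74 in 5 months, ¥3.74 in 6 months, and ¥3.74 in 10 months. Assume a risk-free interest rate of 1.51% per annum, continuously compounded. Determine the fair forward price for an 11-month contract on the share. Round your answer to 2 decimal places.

PV(dividends) I = 3.74·e^(−0.0151·1/12) + 3.74·e^(−0.0151·5/12) + 3.74·e^(−0.0151·6/12) + 3.74·e^(−0.0151·10/12)
I = 3.7353 + 3.7165 + 3.7119 + 3.6932 = 14.8569
F = (S − I)·e^(rT) = (156.03 − 14.8569) · e^(0.0151·11/12)
= 141.1731 · e^0.013842 = 141.1731 × 1.013938 = ¥143.14

¥143.14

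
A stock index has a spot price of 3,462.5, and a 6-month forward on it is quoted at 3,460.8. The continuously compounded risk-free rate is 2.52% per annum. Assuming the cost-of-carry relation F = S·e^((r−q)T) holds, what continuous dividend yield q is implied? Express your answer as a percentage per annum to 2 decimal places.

2.62%

From F = S·e^((r−q)T): (r − q) = ln(F/S)/T
ln(3460.8/3462.5) = ln(0.999509) = -0.000491
(r − q) = -0.000491 / (6/12) = -0.000982
q = r − ln(F/S)/T = 0.0252 + 0.000982 = 0.026182
q = 2.62%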